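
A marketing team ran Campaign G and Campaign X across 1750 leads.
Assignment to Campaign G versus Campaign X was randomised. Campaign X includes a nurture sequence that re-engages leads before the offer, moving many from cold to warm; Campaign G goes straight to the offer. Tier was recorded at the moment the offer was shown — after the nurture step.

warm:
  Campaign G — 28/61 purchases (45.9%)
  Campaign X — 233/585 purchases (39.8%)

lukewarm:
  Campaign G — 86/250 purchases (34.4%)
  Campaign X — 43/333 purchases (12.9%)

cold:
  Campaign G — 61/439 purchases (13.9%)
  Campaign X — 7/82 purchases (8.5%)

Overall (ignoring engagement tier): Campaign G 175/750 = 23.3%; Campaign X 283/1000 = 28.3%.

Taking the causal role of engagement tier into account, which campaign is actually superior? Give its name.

Campaign X

The engagement tier-specific comparison favours Campaign G throughout, but the pooled figures favour Campaign X. The question is whether to condition on engagement tier.
Engagement tier is recorded after the campaign and is itself shifted by it — it sits on the causal path from campaign to outcome. Conditioning on a mediator would strip out part of the effect we want; the pooled comparison gives the total causal effect.
Pooled: Campaign G 23.3% vs Campaign X 28.3%; Campaign X is higher overall.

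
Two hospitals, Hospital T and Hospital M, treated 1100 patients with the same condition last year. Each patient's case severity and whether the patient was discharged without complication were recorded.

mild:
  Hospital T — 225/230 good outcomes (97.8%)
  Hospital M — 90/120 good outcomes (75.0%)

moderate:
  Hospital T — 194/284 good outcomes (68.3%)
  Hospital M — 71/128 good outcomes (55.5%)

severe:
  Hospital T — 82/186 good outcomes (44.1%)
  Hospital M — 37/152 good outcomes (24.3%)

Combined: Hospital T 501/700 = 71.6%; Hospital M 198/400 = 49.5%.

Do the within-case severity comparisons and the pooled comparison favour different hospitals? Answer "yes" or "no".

Within each case severity level (mild 97.8% vs 75.0%; moderate 68.3% vs 55.5%; severe 44.1% vs 24.3%), Hospital T has the higher rate every time. Pooled: 71.6% vs 49.5% — Hospital T has the higher rate overall. They agree.

no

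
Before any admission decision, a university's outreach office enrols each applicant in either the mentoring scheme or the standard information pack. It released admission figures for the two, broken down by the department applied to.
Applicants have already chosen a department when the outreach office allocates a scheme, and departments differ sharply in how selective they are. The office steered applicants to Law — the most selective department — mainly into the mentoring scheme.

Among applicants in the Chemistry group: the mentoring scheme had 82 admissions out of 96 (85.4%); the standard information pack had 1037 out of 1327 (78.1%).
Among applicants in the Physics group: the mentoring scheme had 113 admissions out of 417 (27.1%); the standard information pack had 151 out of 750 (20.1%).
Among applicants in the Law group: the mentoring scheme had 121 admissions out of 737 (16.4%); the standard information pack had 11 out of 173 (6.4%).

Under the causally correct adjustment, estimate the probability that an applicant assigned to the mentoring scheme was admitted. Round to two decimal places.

0.48

The stratified and pooled comparisons disagree (the mentoring scheme wins within each department; the standard information pack wins overall), so the answer turns on the causal role of department.
The imbalance in department arose from how applicants were allocated, not from anything the outreach scheme did; and department independently affects the outcome. The pooled gap is confounded — condition on department.
Standardising the mentoring scheme to the population department mix: 0.407·82/96 + 0.333·113/417 + 0.260·121/737 = 0.480.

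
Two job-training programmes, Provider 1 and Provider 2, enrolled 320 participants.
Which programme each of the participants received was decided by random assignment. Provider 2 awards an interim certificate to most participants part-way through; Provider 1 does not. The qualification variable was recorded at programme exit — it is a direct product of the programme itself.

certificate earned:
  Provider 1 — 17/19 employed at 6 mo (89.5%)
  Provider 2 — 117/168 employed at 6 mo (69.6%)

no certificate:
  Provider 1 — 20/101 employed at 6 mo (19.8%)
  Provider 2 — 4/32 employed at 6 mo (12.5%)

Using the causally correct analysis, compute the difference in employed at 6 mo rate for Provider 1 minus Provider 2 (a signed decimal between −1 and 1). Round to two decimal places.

-0.30

Provider 1 is higher inside every qualification attained during the programme stratum but Provider 2 is higher in aggregate. Whether to stratify depends on how qualification attained during the programme relates to the programme.
Qualification attained during the programme is recorded after the programme and is itself shifted by it — it sits on the causal path from programme to outcome. Conditioning on a mediator would strip out part of the effect we want; the pooled comparison gives the total causal effect.
The causal difference is the pooled difference: 0.308 − 0.605 = -0.297.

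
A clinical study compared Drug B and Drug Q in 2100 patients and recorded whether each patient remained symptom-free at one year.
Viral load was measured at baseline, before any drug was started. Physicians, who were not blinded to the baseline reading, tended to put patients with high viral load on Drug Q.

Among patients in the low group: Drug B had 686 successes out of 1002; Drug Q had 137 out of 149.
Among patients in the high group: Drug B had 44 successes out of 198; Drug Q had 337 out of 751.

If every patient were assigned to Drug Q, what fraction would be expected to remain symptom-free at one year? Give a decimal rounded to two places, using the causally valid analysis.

0.71

Here viral load is a common cause — it drives both which drug a case falls under and the outcome. The crude comparison mixes populations; the stratum-specific rates are the causally relevant ones.
Standardising Drug Q to the population viral load mix: 0.548·137/149 + 0.452·337/751 = 0.707.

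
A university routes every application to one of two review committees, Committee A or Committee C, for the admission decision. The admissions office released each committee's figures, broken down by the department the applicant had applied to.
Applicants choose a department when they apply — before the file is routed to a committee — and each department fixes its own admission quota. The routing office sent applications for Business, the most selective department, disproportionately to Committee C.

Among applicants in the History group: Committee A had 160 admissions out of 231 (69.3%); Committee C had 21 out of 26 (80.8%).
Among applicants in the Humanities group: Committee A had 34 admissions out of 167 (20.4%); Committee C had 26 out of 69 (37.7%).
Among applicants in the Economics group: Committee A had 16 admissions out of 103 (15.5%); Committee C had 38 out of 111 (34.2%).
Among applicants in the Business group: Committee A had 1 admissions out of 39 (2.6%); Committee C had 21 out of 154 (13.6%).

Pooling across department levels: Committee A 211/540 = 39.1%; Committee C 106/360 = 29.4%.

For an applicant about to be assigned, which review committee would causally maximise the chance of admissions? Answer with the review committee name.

Committee C

Department is set before the review committee has any effect — it is not caused by the review committee — and it independently drives the outcome. That makes it a confounder, so the causal comparison is within department levels.
Within each level — History: 69.3% vs 80.8%; Humanities: 20.4% vs 37.7%; Economics: 15.5% vs 34.2%; Business: 2.6% vs 13.6% — Committee C is higher every time.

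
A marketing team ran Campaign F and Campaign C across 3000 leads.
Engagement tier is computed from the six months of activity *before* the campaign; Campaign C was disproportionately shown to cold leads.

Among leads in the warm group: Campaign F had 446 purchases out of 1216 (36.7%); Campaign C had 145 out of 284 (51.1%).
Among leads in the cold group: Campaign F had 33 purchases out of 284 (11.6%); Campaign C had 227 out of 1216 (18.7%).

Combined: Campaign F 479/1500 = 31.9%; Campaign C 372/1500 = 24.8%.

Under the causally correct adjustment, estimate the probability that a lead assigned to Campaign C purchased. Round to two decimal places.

Campaign C is higher inside every engagement tier stratum but Campaign F is higher in aggregate. Whether to stratify depends on how engagement tier relates to the campaign.
The imbalance in engagement tier arose from how leads were allocated, not from anything the campaign did; and engagement tier independently affects the outcome. The pooled gap is confounded — condition on engagement tier.
Standardising Campaign C to the population engagement tier mix: 0.500·145/284 + 0.500·227/1216 = 0.349.

0.35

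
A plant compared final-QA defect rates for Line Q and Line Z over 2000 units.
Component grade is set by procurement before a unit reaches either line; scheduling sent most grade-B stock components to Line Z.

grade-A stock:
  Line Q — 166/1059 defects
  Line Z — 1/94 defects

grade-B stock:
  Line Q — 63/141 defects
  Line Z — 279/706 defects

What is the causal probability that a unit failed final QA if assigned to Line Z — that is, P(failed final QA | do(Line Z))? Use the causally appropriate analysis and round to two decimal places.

0.17

Line Z is lower inside every component grade stratum but Line Q is lower in aggregate. Whether to stratify depends on how component grade relates to the line.
Component grade is set before the line has any effect — it is not caused by the line — and it independently drives the outcome. That makes it a confounder, so the causal comparison is within component grade levels.
Standardising Line Z to the population component grade mix: 0.577·1/94 + 0.423·279/706 = 0.173.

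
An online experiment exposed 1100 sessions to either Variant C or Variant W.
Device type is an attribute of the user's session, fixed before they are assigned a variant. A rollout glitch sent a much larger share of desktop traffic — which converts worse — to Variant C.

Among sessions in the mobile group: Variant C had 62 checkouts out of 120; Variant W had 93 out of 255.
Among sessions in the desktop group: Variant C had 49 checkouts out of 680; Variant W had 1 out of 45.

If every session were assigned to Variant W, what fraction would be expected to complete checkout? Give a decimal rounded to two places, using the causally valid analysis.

0.14

Here device type is a common cause — it drives both which variant a case falls under and the outcome. The crude comparison mixes populations; the stratum-specific rates are the causally relevant ones.
Standardising Variant W to the population device type mix: 0.341·93/255 + 0.659·1/45 = 0.139.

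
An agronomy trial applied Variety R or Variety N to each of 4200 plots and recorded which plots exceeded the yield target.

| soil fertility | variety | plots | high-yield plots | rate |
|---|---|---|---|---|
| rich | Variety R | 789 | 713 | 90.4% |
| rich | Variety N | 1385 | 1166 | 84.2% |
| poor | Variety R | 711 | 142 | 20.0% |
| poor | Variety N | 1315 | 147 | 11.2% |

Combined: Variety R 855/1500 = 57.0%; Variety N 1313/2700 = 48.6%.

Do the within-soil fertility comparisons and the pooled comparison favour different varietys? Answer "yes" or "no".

Within each soil fertility level (rich 90.4% vs 84.2%; poor 20.0% vs 11.2%), Variety R has the higher rate every time. Pooled: 57.0% vs 48.6% — Variety R has the higher rate overall. They agree.

no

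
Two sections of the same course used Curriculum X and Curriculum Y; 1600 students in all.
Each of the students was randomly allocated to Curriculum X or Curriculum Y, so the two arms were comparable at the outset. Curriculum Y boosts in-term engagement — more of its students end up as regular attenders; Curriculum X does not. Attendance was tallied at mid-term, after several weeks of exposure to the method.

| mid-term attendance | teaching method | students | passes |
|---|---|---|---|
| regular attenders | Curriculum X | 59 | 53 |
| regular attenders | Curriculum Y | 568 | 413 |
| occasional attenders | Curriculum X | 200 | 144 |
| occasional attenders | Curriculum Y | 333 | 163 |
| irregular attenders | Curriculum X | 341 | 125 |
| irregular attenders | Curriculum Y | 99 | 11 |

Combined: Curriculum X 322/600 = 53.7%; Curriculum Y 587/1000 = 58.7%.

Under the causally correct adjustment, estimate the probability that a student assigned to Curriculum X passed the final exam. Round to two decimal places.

Mid-term attendance is downstream of the teaching method. One should not condition on a consequence of treatment, so the overall rates are the right comparison.
So P(outcome | do(Curriculum X)) is just the pooled rate for Curriculum X: 322/600 = 0.537.

0.54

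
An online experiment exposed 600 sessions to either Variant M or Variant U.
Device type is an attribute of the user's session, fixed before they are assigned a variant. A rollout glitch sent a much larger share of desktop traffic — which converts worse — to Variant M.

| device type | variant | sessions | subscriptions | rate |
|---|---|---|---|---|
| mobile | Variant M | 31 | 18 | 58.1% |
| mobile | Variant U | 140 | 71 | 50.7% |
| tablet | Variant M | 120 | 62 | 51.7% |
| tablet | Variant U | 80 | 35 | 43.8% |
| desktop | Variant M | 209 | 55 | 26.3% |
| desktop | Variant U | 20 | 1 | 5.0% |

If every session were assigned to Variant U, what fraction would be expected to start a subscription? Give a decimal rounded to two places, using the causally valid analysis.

0.31

Here device type is a common cause — it drives both which variant a case falls under and the outcome. The crude comparison mixes populations; the stratum-specific rates are the causally relevant ones.
Standardising Variant U to the population device type mix: 0.285·71/140 + 0.333·35/80 + 0.382·1/20 = 0.309.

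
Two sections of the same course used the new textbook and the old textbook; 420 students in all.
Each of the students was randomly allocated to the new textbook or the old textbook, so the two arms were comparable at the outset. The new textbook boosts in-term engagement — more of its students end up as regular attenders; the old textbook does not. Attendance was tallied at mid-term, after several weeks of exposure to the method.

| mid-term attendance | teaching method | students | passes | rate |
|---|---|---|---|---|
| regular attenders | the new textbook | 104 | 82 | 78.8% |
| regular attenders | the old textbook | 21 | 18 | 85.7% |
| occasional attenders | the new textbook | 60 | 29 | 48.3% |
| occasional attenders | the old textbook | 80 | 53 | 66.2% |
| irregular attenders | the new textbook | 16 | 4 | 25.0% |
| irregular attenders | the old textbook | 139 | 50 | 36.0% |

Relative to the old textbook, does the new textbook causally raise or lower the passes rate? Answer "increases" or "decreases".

The stratified and pooled comparisons disagree (the old textbook wins within each mid-term attendance; the new textbook wins overall), so the answer turns on the causal role of mid-term attendance.
Mid-term attendance is downstream of the teaching method. One should not condition on a consequence of treatment, so the overall rates are the right comparison.
Pooled: the new textbook 63.9% vs the old textbook 50.4%; the new textbook is higher overall.

increases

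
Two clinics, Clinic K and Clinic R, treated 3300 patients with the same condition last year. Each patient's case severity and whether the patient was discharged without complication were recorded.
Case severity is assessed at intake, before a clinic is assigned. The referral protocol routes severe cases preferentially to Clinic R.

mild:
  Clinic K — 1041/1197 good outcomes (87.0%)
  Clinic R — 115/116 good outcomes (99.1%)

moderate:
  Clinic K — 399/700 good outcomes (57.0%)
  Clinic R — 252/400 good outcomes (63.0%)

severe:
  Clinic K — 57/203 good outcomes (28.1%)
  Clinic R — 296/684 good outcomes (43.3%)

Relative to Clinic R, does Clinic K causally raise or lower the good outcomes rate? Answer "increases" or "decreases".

Case severity is set before the clinic has any effect — it is not caused by the clinic — and it independently drives the outcome. That makes it a confounder, so the causal comparison is within case severity levels.
Within each level — mild: 87.0% vs 99.1%; moderate: 57.0% vs 63.0%; severe: 28.1% vs 43.3% — Clinic R is higher every time.

decreases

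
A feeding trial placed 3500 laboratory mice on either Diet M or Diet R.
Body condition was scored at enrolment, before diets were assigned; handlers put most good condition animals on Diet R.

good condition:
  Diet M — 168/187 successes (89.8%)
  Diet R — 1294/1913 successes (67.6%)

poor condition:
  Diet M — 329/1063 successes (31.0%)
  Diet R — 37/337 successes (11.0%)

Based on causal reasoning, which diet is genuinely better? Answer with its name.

Diet M is higher inside every starting body condition stratum but Diet R is higher in aggregate. Whether to stratify depends on how starting body condition relates to the diet.
Nothing the diet does changes starting body condition; the imbalance is an allocation artefact. With starting body condition also predicting the outcome, the pooled figure is confounded, and the within-stratum comparison is the causal one.
Within each level — good condition: 89.8% vs 67.6%; poor condition: 31.0% vs 11.0% — Diet M is higher every time.

Diet M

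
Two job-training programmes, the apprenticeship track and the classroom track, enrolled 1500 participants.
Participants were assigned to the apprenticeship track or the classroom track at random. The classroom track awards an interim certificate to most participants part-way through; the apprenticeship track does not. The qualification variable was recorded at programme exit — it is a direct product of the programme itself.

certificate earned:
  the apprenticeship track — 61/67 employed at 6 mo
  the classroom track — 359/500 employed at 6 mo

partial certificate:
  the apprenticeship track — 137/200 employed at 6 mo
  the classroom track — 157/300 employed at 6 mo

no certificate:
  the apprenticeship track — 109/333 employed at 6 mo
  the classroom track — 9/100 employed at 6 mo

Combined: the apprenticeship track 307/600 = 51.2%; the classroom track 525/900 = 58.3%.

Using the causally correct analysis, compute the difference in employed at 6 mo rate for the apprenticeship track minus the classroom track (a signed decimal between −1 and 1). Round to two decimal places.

Qualification attained during the programme lies on the pathway programme → qualification attained during the programme → outcome, so adjusting for it blocks the indirect effect. For the total causal effect of programme, use the unadjusted pooled rates.
The causal difference is the pooled difference: 0.512 − 0.583 = -0.072.

-0.07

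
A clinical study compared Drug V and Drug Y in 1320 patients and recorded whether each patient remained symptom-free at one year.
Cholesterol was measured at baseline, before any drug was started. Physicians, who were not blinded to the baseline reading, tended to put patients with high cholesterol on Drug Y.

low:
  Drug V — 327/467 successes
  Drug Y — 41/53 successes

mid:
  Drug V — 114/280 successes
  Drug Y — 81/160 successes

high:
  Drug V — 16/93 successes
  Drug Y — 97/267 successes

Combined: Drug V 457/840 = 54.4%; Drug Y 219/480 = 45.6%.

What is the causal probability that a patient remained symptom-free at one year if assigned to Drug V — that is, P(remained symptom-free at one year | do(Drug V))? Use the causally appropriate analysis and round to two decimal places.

The cholesterol-specific comparison favours Drug Y throughout, but the pooled figures favour Drug V. The question is whether to condition on cholesterol.
The imbalance in cholesterol arose from how patients were allocated, not from anything the drug did; and cholesterol independently affects the outcome. The pooled gap is confounded — condition on cholesterol.
Standardising Drug V to the population cholesterol mix: 0.394·327/467 + 0.333·114/280 + 0.273·16/93 = 0.458.

0.46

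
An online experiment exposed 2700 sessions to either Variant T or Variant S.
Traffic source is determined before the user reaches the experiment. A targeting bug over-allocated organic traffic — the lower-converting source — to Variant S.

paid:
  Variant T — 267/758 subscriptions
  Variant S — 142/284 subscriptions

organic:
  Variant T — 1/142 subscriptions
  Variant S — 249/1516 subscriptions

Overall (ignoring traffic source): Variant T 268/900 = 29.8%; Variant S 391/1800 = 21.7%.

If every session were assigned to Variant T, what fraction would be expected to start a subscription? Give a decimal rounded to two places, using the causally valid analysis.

0.14

The stratified and pooled comparisons disagree (Variant S wins within each traffic source; Variant T wins overall), so the answer turns on the causal role of traffic source.
Nothing the variant does changes traffic source; the imbalance is an allocation artefact. With traffic source also predicting the outcome, the pooled figure is confounded, and the within-stratum comparison is the causal one.
Standardising Variant T to the population traffic source mix: 0.386·267/758 + 0.614·1/142 = 0.140.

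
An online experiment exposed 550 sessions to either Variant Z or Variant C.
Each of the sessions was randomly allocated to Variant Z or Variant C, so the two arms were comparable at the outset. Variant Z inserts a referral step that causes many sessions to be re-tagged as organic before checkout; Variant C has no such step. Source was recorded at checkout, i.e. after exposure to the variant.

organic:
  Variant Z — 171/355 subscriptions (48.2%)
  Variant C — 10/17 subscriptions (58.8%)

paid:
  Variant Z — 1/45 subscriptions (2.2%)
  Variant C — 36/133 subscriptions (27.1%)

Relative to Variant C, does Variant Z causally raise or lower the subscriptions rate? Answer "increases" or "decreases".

Traffic source lies on the pathway variant → traffic source → outcome, so adjusting for it blocks the indirect effect. For the total causal effect of variant, use the unadjusted pooled rates.
Pooled: Variant Z 43.0% vs Variant C 30.7%; Variant Z is higher overall.

increases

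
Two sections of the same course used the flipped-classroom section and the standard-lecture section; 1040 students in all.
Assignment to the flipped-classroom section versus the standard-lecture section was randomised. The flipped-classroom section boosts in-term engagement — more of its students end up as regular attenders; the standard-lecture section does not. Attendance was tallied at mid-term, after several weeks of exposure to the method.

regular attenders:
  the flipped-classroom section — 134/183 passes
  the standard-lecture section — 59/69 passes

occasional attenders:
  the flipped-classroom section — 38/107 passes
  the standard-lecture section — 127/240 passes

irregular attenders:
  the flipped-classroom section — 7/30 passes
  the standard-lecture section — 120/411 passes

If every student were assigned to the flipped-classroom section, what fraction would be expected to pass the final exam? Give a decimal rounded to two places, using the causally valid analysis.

0.56

Within every mid-term attendance level the standard-lecture section has the higher rate, yet pooled the flipped-classroom section does — Simpson's reversal.
Mid-term attendance is downstream of the teaching method. One should not condition on a consequence of treatment, so the overall rates are the right comparison.
So P(outcome | do(the flipped-classroom section)) is just the pooled rate for the flipped-classroom section: 179/320 = 0.559.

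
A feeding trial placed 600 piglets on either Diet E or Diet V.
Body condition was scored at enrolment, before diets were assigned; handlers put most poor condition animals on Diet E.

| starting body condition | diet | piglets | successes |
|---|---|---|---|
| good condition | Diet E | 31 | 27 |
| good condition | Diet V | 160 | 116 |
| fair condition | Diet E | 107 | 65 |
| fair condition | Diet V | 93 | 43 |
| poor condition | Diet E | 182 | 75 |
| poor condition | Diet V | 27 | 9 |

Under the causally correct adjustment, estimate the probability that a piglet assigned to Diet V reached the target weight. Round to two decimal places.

Starting body condition differs across diets for reasons unrelated to any effect of the diet itself, and it separately predicts the outcome — a classic confounder. We must compare within starting body condition levels.
Standardising Diet V to the population starting body condition mix: 0.318·116/160 + 0.333·43/93 + 0.348·9/27 = 0.501.

0.50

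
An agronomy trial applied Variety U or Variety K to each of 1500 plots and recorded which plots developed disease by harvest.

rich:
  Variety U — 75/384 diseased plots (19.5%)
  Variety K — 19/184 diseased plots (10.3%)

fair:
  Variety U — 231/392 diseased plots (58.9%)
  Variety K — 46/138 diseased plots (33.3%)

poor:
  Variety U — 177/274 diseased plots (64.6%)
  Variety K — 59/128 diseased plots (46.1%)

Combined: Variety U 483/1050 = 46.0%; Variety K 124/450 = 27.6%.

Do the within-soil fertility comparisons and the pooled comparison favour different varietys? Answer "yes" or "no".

Within each soil fertility level (rich 19.5% vs 10.3%; fair 58.9% vs 33.3%; poor 64.6% vs 46.1%), Variety K has the lower rate every time. Pooled: 46.0% vs 27.6% — Variety K has the lower rate overall. They agree.

no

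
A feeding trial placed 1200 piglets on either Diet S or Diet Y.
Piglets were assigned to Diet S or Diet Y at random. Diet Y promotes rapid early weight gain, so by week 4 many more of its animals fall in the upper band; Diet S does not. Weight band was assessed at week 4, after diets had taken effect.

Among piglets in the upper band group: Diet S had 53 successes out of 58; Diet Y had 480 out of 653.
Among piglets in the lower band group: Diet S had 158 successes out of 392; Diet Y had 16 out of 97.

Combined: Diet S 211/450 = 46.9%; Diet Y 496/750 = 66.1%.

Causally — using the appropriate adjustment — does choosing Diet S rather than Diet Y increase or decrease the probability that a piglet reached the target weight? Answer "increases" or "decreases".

decreases

Because the diet influences week-4 weight band, week-4 weight band is a post-treatment mediator, not a confounder. Stratifying on it would bias the estimate; the causal effect is the crude pooled difference.
Pooled: Diet S 46.9% vs Diet Y 66.1%; Diet Y is higher overall.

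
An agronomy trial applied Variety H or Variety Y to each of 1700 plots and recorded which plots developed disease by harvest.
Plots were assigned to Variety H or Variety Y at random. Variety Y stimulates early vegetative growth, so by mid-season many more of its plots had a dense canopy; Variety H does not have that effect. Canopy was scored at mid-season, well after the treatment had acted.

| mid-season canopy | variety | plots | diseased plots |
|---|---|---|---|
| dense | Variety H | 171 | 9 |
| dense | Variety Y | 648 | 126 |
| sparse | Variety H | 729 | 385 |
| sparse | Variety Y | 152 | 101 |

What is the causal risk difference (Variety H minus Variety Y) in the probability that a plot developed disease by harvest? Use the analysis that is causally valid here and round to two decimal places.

+0.15

Mid-season canopy is downstream of the variety. One should not condition on a consequence of treatment, so the overall rates are the right comparison.
The causal difference is the pooled difference: 0.438 − 0.284 = +0.154.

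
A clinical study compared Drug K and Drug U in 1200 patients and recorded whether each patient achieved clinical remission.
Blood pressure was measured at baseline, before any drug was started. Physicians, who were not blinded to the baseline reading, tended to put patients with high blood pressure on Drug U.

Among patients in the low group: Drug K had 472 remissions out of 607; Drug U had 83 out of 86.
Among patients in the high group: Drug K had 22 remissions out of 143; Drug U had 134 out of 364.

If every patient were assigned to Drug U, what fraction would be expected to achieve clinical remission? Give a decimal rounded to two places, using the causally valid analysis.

The stratified and pooled comparisons disagree (Drug U wins within each blood pressure; Drug K wins overall), so the answer turns on the causal role of blood pressure.
The imbalance in blood pressure arose from how patients were allocated, not from anything the drug did; and blood pressure independently affects the outcome. The pooled gap is confounded — condition on blood pressure.
Standardising Drug U to the population blood pressure mix: 0.578·83/86 + 0.422·134/364 = 0.713.

0.71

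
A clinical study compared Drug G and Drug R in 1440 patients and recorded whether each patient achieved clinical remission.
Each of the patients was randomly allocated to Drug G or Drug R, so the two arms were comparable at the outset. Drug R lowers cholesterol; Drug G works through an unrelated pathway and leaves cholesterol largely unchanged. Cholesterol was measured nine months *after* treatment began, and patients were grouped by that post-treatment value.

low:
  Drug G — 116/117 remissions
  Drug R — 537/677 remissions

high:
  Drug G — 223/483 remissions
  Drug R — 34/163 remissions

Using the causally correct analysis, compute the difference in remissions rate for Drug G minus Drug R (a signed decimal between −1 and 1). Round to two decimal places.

Drug G is higher inside every cholesterol stratum but Drug R is higher in aggregate. Whether to stratify depends on how cholesterol relates to the drug.
Stratifying would compare drugs among patients the drugs themselves sorted into cholesterol groups — a form of selection on an intermediate. The unconditioned pooled rates give the total causal effect.
The causal difference is the pooled difference: 0.565 − 0.680 = -0.115.

-0.11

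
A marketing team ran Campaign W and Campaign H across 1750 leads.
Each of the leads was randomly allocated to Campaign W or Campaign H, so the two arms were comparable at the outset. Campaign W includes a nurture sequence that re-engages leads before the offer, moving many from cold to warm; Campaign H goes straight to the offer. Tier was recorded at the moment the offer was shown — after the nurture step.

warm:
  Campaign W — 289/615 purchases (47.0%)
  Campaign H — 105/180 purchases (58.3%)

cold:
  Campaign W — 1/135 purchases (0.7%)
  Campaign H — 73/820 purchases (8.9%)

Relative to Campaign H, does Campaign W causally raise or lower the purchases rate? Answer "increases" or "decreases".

increases

Because the campaign influences engagement tier, engagement tier is a post-treatment mediator, not a confounder. Stratifying on it would bias the estimate; the causal effect is the crude pooled difference.
Pooled: Campaign W 38.7% vs Campaign H 17.8%; Campaign W is higher overall.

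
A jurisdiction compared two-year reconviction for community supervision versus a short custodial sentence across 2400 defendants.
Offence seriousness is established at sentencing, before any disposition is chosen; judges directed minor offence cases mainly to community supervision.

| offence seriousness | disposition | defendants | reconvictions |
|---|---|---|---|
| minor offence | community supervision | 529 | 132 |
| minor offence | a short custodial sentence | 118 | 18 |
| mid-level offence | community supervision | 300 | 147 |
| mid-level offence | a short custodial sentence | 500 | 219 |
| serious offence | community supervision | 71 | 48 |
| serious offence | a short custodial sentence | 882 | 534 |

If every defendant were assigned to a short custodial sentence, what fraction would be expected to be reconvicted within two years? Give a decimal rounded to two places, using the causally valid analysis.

Within every offence seriousness level a short custodial sentence has the lower rate, yet pooled community supervision does — Simpson's reversal.
Nothing the disposition does changes offence seriousness; the imbalance is an allocation artefact. With offence seriousness also predicting the outcome, the pooled figure is confounded, and the within-stratum comparison is the causal one.
Standardising a short custodial sentence to the population offence seriousness mix: 0.270·18/118 + 0.333·219/500 + 0.397·534/882 = 0.428.

0.43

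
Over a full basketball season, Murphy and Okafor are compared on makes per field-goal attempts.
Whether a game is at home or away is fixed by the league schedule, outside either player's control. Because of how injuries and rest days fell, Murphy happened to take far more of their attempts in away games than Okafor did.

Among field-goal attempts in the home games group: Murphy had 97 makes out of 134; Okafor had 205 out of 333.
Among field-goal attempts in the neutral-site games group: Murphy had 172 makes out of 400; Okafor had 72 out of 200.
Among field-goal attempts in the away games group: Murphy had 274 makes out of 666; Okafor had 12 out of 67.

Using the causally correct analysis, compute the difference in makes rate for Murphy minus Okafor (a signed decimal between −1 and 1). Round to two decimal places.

+0.15

Game venue differs across players for reasons unrelated to any effect of the player itself, and it separately predicts the outcome — a classic confounder. We must compare within game venue levels.
Adjusting over the population distribution of game venue: 0.259·(0.724−0.616) + 0.333·(0.430−0.360) + 0.407·(0.411−0.179) = +0.146.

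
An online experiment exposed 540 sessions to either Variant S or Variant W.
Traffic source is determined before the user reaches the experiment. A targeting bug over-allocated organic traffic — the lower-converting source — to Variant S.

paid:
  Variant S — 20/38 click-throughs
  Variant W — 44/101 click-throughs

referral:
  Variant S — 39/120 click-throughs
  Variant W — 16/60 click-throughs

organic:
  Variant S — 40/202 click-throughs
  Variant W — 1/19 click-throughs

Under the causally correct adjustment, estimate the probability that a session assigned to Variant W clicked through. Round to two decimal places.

The stratified and pooled comparisons disagree (Variant S wins within each traffic source; Variant W wins overall), so the answer turns on the causal role of traffic source.
Nothing the variant does changes traffic source; the imbalance is an allocation artefact. With traffic source also predicting the outcome, the pooled figure is confounded, and the within-stratum comparison is the causal one.
Standardising Variant W to the population traffic source mix: 0.257·44/101 + 0.333·16/60 + 0.409·1/19 = 0.223.

0.22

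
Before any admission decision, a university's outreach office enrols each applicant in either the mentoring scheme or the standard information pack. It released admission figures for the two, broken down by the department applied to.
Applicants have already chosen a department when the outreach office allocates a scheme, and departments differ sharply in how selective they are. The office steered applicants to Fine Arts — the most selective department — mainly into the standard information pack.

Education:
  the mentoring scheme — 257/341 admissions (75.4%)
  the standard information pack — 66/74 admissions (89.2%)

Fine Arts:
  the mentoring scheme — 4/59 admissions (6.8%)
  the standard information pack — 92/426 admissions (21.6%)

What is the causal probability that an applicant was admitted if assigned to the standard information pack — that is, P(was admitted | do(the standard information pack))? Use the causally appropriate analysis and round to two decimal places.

Nothing the outreach scheme does changes department; the imbalance is an allocation artefact. With department also predicting the outcome, the pooled figure is confounded, and the within-stratum comparison is the causal one.
Standardising the standard information pack to the population department mix: 0.461·66/74 + 0.539·92/426 = 0.528.

0.53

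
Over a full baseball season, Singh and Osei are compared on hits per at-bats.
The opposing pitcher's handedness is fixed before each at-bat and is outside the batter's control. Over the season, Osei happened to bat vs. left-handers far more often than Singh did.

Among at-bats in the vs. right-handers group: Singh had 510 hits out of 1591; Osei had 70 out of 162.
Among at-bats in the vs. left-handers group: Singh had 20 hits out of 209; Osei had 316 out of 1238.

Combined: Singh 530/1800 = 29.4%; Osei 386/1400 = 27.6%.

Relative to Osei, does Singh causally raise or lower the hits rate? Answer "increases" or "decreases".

decreases

Pitcher handedness is set before the player has any effect — it is not caused by the player — and it independently drives the outcome. That makes it a confounder, so the causal comparison is within pitcher handedness levels.
Within each level — vs. right-handers: 32.1% vs 43.2%; vs. left-handers: 9.6% vs 25.5% — Osei is higher every time.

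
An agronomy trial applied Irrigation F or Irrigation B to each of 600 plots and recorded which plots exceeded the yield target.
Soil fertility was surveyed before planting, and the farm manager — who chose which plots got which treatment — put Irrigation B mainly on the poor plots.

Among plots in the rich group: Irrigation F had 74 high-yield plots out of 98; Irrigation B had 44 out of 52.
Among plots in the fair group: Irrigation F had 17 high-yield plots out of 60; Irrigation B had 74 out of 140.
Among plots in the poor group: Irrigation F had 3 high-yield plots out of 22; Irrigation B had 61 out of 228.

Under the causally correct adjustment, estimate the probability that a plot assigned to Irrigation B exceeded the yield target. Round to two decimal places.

The stratified and pooled comparisons disagree (Irrigation B wins within each soil fertility; Irrigation F wins overall), so the answer turns on the causal role of soil fertility.
Soil fertility satisfies the back-door criterion: it is not a descendant of the irrigation, and it blocks the spurious path from irrigation to outcome. Adjusting for it (i.e., using the within-soil fertility rates) gives the causal effect.
Standardising Irrigation B to the population soil fertility mix: 0.250·44/52 + 0.333·74/140 + 0.417·61/228 = 0.499.

0.50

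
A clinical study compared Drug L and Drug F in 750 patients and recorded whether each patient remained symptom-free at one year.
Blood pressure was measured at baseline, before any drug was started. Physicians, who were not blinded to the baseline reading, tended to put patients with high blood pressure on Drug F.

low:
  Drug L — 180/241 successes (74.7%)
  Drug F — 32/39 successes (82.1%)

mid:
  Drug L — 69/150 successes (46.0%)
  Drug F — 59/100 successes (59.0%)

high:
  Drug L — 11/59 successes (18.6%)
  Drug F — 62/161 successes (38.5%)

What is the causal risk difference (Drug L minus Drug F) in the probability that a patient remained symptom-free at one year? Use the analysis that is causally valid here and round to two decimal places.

Drug F is higher inside every blood pressure stratum but Drug L is higher in aggregate. Whether to stratify depends on how blood pressure relates to the drug.
Nothing the drug does changes blood pressure; the imbalance is an allocation artefact. With blood pressure also predicting the outcome, the pooled figure is confounded, and the within-stratum comparison is the causal one.
Adjusting over the population distribution of blood pressure: 0.373·(0.747−0.821) + 0.333·(0.460−0.590) + 0.293·(0.186−0.385) = -0.129.

-0.13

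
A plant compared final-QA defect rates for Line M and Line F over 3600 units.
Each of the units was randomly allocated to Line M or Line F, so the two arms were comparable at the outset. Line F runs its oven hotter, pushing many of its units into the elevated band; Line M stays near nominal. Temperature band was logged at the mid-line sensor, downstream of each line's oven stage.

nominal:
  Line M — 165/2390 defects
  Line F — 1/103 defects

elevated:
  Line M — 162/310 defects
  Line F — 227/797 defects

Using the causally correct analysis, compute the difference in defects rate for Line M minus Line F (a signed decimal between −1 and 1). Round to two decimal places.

Line F is lower inside every in-process temperature band stratum but Line M is lower in aggregate. Whether to stratify depends on how in-process temperature band relates to the line.
The distribution of in-process temperature band is itself part of what the line does — it is an intermediate outcome. Holding it fixed would remove that part of the effect; the total effect is the pooled difference.
The causal difference is the pooled difference: 0.121 − 0.253 = -0.132.

-0.13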